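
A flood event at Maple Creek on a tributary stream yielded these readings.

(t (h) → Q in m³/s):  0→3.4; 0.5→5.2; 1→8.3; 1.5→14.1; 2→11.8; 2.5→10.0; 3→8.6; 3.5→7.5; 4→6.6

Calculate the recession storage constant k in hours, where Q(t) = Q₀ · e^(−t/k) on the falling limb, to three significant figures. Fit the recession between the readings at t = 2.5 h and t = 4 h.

On the falling limb, Q drops from 10.0 to 6.6 m³/s between t = 2.5 h and t = 4 h (Δt = 1.5 h).
k = −Δt / ln(Q₂/Q₁) = −1.5 / ln(6.6/10.0) = 3.61 h.

k ≈ 3.61 h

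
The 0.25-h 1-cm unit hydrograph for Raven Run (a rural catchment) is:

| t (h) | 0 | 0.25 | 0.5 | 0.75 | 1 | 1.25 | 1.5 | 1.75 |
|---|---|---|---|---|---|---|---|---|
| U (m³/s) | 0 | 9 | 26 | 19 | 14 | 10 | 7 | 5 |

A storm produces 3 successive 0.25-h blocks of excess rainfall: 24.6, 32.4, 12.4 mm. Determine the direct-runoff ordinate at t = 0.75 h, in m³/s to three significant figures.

Q ≈ 142 m³/s

By discrete convolution, Q_j = Σ (P_i / 10 mm) · U_{j−i}.
At t = 0.75 h (j=3): Q = (24.6/10)·19 + (32.4/10)·26 + (12.4/10)·9 = 142 m³/s.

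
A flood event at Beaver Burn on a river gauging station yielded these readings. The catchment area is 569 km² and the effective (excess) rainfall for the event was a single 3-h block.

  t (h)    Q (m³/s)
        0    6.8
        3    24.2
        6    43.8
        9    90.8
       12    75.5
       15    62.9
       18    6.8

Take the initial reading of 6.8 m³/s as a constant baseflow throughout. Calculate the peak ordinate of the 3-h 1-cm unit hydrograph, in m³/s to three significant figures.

U_p ≈ 168 m³/s

Direct runoff: 0.0, 17.4, 37.0, 84.0, 68.7, 56.1, 0.0 m³/s; ΣQ_DR = 263.2 m³/s, peak = 84.0 m³/s.
Runoff depth d = ΣQ_DR·Δt / A = 263.2 × 10800 / (569 km²) = 4.996 mm.
The 1-cm UH is the DRH scaled by (10 mm)/d, so U_p = 84.0 × 10/4.996 = 168 m³/s.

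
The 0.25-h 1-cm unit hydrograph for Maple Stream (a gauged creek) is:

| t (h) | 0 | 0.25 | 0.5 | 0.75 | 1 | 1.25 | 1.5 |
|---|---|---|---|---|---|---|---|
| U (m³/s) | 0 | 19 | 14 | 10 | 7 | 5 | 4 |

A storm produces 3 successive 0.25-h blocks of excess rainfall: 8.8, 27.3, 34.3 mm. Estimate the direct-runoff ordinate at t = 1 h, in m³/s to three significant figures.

By discrete convolution, Q_j = Σ (P_i / 10 mm) · U_{j−i}.
At t = 1 h (j=4): Q = (8.8/10)·7 + (27.3/10)·10 + (34.3/10)·14 = 81.5 m³/s.

Q ≈ 81.5 m³/s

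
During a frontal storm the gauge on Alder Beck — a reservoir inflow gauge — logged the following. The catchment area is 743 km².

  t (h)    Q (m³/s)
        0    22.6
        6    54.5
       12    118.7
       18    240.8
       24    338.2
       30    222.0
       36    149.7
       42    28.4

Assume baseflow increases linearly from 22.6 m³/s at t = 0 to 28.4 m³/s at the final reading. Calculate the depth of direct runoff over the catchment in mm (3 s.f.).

d ≈ 28.2 mm

Direct runoff: 0.00, 31.07, 94.44, 215.71, 312.29, 195.26, 122.13, 0.00 m³/s; ΣQ_DR = 970.9 m³/s.
V = ΣQ_DR · Δt = 970.9 × 21600 s = 2.097 × 10^7 m³.
Over A = 743 km², depth = V / A = 28.2 mm.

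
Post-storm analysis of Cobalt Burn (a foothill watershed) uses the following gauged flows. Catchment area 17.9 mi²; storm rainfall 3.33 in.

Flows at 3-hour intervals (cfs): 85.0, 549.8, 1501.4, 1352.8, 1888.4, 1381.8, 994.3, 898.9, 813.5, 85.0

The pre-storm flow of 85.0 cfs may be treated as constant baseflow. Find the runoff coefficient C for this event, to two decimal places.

ΣQ_DR = 8701 cfs; V = ΣQ_DR·Δt = 9.397 × 10^7 ft³.
Runoff depth d = V / A = 2.260 in.
C = d / P = 2.260 / 3.33 = 0.68.

C ≈ 0.68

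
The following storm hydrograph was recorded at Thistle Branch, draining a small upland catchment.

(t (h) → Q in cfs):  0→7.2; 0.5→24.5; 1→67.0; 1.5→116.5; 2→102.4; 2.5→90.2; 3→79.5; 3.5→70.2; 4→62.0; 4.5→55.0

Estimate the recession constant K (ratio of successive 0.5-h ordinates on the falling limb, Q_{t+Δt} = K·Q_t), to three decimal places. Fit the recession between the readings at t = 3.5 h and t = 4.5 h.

K ≈ 0.885

Using the recession-limb readings at t = 3.5 h and t = 4.5 h: Q falls from 70.2 to 55.0 cfs over 2 intervals.
K = (Q₂/Q₁)^(1/2) = (55.0/70.2)^(1/2) = 0.885.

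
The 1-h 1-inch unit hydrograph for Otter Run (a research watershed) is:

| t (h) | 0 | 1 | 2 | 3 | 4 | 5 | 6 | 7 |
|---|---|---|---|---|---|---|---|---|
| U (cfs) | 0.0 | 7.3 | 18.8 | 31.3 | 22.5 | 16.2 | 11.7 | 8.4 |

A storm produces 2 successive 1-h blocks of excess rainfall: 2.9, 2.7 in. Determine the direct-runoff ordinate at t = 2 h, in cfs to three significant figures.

Q ≈ 74.2 cfs

By discrete convolution, Q_j = Σ (P_i / 1 in) · U_{j−i}.
At t = 2 h (j=2): Q = (2.9/1)·18.8 + (2.7/1)·7.3 = 74.2 cfs.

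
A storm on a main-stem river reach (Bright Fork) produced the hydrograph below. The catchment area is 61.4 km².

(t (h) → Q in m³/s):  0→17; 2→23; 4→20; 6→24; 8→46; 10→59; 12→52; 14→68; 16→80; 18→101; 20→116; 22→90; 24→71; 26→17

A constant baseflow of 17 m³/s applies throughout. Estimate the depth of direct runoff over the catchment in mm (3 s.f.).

d ≈ 64.0 mm

Direct runoff: 0.0, 6.0, 3.0, 7.0, 29.0, 42.0, 35.0, 51.0, 63.0, 84.0, 99.0, 73.0, 54.0, 0.0 m³/s; ΣQ_DR = 546.0 m³/s.
V = ΣQ_DR · Δt = 546.0 × 7200 s = 3.931 × 10^6 m³.
Over A = 61.4 km², depth = V / A = 64.0 mm.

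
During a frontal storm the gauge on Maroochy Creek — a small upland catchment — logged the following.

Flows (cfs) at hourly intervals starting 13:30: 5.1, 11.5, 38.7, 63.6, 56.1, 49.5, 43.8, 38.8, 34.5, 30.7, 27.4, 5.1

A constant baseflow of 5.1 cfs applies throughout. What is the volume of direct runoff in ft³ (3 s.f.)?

V ≈ 1.24 × 10^6 ft³

Direct-runoff ordinates (Q − Q_b): 0.0, 6.4, 33.6, 58.5, 51.0, 44.4, 38.7, 33.7, 29.4, 25.6, 22.3, 0.0 cfs.
ΣQ_DR = 343.6 cfs.
With Δt = 1 h = 3600 s, V = ΣQ_DR · Δt = 343.6 × 3600 = 1.24 × 10^6 ft³.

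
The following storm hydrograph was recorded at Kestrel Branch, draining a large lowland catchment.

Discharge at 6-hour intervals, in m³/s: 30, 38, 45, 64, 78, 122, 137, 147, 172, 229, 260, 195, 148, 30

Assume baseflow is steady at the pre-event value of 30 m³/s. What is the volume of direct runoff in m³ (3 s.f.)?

Direct-runoff ordinates (Q − Q_b): 0.0, 8.0, 15.0, 34.0, 48.0, 92.0, 107.0, 117.0, 142.0, 199.0, 230.0, 165.0, 118.0, 0.0 m³/s.
ΣQ_DR = 1275 m³/s.
With Δt = 6 h = 21600 s, V = ΣQ_DR · Δt = 1275 × 21600 = 2.75 × 10^7 m³.

V ≈ 2.75 × 10^7 m³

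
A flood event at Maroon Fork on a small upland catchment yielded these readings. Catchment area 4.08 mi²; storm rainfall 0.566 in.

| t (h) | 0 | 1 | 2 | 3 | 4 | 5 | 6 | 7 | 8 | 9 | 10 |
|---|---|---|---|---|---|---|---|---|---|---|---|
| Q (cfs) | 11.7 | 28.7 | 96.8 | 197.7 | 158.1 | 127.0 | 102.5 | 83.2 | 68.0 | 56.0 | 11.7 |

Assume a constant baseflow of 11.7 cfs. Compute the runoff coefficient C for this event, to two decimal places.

C ≈ 0.55

ΣQ_DR = 812.7 cfs; V = ΣQ_DR·Δt = 2.926 × 10^6 ft³.
Runoff depth d = V / A = 0.3087 in.
C = d / P = 0.3087 / 0.566 = 0.55.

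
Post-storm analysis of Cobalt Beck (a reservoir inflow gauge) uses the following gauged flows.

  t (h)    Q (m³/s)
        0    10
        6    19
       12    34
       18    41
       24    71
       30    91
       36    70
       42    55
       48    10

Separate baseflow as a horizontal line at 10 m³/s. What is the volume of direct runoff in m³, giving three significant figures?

V ≈ 6.72 × 10^6 m³

Direct-runoff ordinates (Q − Q_b): 0.0, 9.0, 24.0, 31.0, 61.0, 81.0, 60.0, 45.0, 0.0 m³/s.
ΣQ_DR = 311.0 m³/s.
With Δt = 6 h = 21600 s, V = ΣQ_DR · Δt = 311.0 × 21600 = 6.72 × 10^6 m³.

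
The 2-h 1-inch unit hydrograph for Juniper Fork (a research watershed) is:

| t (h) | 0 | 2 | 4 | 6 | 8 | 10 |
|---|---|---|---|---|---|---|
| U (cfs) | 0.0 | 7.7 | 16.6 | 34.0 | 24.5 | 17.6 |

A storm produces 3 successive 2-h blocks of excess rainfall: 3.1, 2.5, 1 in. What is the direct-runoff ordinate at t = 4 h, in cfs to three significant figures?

By discrete convolution, Q_j = Σ (P_i / 1 in) · U_{j−i}.
At t = 4 h (j=2): Q = (3.1/1)·16.6 + (2.5/1)·7.7 + (1/1)·0.0 = 70.7 cfs.

Q ≈ 70.7 cfs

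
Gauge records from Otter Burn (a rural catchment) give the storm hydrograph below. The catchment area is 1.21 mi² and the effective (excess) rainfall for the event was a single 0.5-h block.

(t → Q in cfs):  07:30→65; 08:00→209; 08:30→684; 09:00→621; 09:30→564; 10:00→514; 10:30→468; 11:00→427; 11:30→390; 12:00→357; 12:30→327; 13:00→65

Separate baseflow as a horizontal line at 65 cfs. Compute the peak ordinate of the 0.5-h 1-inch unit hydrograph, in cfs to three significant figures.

Direct runoff: 0.0, 144.0, 619.0, 556.0, 499.0, 449.0, 403.0, 362.0, 325.0, 292.0, 262.0, 0.0 cfs; ΣQ_DR = 3911 cfs, peak = 619.0 cfs.
Runoff depth d = ΣQ_DR·Δt / A = 3911 × 1800 / (1.21 mi²) = 2.504 in.
The 1-inch UH is the DRH scaled by (1 in)/d, so U_p = 619.0 × 1/2.504 = 247 cfs.

U_p ≈ 247 cfs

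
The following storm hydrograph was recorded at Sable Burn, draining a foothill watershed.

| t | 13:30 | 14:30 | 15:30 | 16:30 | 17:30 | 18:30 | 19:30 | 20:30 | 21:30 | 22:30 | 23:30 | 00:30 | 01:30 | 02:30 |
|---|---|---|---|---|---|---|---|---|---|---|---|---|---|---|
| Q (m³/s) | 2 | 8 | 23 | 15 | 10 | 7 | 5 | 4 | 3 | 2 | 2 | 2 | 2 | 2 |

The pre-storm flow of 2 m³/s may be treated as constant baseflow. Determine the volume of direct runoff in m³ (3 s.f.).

Direct-runoff ordinates (Q − Q_b): 0.0, 6.0, 21.0, 13.0, 8.0, 5.0, 3.0, 2.0, 1.0, 0.0, 0.0, 0.0, 0.0, 0.0 m³/s.
ΣQ_DR = 59.00 m³/s.
With Δt = 1 h = 3600 s, V = ΣQ_DR · Δt = 59.00 × 3600 = 2.12 × 10^5 m³.

V ≈ 2.12 × 10^5 m³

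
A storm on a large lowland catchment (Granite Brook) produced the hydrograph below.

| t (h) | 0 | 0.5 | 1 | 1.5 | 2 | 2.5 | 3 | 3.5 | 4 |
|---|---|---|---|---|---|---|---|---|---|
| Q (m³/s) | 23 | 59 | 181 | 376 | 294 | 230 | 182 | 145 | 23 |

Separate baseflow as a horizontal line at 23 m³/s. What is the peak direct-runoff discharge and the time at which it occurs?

Subtracting baseflow gives direct-runoff ordinates: 0.0, 36.0, 158.0, 353.0, 271.0, 207.0, 159.0, 122.0, 0.0 m³/s.
The maximum is 353.0 m³/s, occurring at the reading for t = 1.5 h.

Q_p = 353.0 m³/s at t = 1.5 h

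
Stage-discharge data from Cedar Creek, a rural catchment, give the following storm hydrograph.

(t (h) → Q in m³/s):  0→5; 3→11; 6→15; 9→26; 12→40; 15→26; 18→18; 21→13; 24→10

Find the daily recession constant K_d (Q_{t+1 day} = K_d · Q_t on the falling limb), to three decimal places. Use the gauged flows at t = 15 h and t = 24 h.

Between t = 15 h and t = 24 h the flow falls from 26 to 10 m³/s over 3×3 h = 9 h.
Per-interval ratio K = (10/26)^(1/3) = 0.7272; K_d = K^(24/3) = 0.078.

K_d ≈ 0.078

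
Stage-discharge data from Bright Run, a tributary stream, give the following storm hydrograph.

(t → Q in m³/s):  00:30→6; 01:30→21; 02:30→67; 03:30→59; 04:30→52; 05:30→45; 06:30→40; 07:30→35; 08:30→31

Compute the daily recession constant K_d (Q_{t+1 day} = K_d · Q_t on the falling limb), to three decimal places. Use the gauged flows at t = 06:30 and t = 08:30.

Between t = 06:30 and t = 08:30 the flow falls from 40 to 31 m³/s over 2×1 h = 2 h.
Per-interval ratio K = (31/40)^(1/2) = 0.8803; K_d = K^(24/1) = 0.047.

K_d ≈ 0.047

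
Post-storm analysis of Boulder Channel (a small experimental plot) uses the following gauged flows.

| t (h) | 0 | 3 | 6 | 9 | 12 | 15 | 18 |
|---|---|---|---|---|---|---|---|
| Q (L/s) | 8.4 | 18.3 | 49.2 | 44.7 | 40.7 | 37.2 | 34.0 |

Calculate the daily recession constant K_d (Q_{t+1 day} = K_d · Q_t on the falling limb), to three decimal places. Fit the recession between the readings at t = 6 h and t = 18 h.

K_d ≈ 0.478

Between t = 6 h and t = 18 h the flow falls from 49.2 to 34.0 L/s over 4×3 h = 12 h.
Per-interval ratio K = (34.0/49.2)^(1/4) = 0.9118; K_d = K^(24/3) = 0.478.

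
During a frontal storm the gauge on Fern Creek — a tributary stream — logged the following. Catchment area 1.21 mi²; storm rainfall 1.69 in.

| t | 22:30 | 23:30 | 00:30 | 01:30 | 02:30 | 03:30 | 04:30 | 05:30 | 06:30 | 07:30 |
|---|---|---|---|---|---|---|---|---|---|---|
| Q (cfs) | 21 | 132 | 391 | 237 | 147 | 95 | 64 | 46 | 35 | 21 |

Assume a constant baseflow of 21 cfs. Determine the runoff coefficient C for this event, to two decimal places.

C ≈ 0.74

ΣQ_DR = 979.0 cfs; V = ΣQ_DR·Δt = 3.524 × 10^6 ft³.
Runoff depth d = V / A = 1.254 in.
C = d / P = 1.254 / 1.69 = 0.74.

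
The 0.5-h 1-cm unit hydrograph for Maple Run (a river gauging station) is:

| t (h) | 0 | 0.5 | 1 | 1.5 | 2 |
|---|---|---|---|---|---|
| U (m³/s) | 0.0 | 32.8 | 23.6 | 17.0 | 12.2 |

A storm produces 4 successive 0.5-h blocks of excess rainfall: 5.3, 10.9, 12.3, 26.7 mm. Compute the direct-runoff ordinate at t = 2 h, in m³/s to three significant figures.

By discrete convolution, Q_j = Σ (P_i / 10 mm) · U_{j−i}.
At t = 2 h (j=4): Q = (5.3/10)·12.2 + (10.9/10)·17.0 + (12.3/10)·23.6 + (26.7/10)·32.8 = 142 m³/s.

Q ≈ 142 m³/s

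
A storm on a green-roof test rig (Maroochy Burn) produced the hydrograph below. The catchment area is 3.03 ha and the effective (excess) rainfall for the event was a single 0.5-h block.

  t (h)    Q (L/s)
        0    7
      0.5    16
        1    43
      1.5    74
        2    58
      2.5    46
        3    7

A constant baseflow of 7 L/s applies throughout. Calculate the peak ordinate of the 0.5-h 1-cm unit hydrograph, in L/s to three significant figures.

Direct runoff: 0.0, 9.0, 36.0, 67.0, 51.0, 39.0, 0.0 L/s; ΣQ_DR = 202.0 L/s, peak = 67.0 L/s.
Runoff depth d = ΣQ_DR·Δt / A = 202.0 × 1800 / (3.03 ha) = 12.00 mm.
The 1-cm UH is the DRH scaled by (10 mm)/d, so U_p = 67.0 × 10/12.00 = 55.8 L/s.

U_p ≈ 55.8 L/s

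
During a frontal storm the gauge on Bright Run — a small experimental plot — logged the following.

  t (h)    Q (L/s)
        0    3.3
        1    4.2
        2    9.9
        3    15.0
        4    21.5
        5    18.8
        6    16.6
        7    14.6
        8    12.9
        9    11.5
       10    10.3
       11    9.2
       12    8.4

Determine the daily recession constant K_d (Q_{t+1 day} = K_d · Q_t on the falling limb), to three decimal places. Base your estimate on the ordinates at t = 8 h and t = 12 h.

Between t = 8 h and t = 12 h the flow falls from 12.9 to 8.4 L/s over 4×1 h = 4 h.
Per-interval ratio K = (8.4/12.9)^(1/4) = 0.8983; K_d = K^(24/1) = 0.076.

K_d ≈ 0.076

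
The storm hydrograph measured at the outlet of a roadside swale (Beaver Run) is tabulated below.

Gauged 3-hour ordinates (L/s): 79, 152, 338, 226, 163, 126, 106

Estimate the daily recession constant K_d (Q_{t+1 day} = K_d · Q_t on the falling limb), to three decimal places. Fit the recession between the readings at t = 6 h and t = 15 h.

Between t = 6 h and t = 15 h the flow falls from 338 to 126 L/s over 3×3 h = 9 h.
Per-interval ratio K = (126/338)^(1/3) = 0.7197; K_d = K^(24/3) = 0.072.

K_d ≈ 0.072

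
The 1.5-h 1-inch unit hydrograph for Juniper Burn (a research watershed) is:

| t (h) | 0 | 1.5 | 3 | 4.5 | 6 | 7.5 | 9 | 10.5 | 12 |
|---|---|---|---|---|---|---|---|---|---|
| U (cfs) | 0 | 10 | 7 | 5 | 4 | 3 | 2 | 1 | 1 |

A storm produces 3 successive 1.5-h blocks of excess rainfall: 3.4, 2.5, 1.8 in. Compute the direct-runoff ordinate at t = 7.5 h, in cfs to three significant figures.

Q ≈ 29.2 cfs

By discrete convolution, Q_j = Σ (P_i / 1 in) · U_{j−i}.
At t = 7.5 h (j=5): Q = (3.4/1)·3 + (2.5/1)·4 + (1.8/1)·5 = 29.2 cfs.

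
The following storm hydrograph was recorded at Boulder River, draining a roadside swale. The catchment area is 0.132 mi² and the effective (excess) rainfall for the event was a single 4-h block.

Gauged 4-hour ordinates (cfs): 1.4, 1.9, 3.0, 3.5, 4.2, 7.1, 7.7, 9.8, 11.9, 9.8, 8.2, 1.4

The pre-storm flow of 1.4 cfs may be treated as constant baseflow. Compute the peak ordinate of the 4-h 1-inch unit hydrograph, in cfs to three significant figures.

Direct runoff: 0.0, 0.5, 1.6, 2.1, 2.8, 5.7, 6.3, 8.4, 10.5, 8.4, 6.8, 0.0 cfs; ΣQ_DR = 53.10 cfs, peak = 10.5 cfs.
Runoff depth d = ΣQ_DR·Δt / A = 53.10 × 14400 / (0.132 mi²) = 2.493 in.
The 1-inch UH is the DRH scaled by (1 in)/d, so U_p = 10.5 × 1/2.493 = 4.21 cfs.

U_p ≈ 4.21 cfs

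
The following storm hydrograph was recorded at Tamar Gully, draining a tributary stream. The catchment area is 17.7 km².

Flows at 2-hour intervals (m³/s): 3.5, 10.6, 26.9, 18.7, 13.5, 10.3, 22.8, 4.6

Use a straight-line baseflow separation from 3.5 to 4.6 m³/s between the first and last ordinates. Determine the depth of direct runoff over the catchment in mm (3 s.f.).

Direct runoff: 0.00, 6.94, 23.09, 14.73, 9.37, 6.01, 18.36, 0.00 m³/s; ΣQ_DR = 78.50 m³/s.
V = ΣQ_DR · Δt = 78.50 × 7200 s = 5.652 × 10^5 m³.
Over A = 17.7 km², depth = V / A = 31.9 mm.

d ≈ 31.9 mm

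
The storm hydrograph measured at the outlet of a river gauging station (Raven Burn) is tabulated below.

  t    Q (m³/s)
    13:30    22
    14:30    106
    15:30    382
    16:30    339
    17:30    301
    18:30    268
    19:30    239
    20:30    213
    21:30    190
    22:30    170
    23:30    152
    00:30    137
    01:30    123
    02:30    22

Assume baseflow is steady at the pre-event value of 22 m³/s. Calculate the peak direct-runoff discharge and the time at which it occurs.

Subtracting baseflow gives direct-runoff ordinates: 0.0, 84.0, 360.0, 317.0, 279.0, 246.0, 217.0, 191.0, 168.0, 148.0, 130.0, 115.0, 101.0, 0.0 m³/s.
The maximum is 360.0 m³/s, occurring at the reading for t = 15:30.

Q_p = 360.0 m³/s at t = 15:30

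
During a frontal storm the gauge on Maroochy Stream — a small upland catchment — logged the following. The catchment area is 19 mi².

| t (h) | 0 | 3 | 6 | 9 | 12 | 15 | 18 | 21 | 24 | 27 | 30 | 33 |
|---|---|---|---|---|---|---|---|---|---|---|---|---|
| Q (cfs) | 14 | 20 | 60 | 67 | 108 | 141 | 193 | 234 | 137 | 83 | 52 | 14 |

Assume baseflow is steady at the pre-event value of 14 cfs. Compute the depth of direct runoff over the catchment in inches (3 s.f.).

d ≈ 0.234 in

Direct runoff: 0.0, 6.0, 46.0, 53.0, 94.0, 127.0, 179.0, 220.0, 123.0, 69.0, 38.0, 0.0 cfs; ΣQ_DR = 955.0 cfs.
V = ΣQ_DR · Δt = 955.0 × 10800 s = 1.031 × 10^7 ft³.
Over A = 19 mi², depth = V / A = 0.234 in.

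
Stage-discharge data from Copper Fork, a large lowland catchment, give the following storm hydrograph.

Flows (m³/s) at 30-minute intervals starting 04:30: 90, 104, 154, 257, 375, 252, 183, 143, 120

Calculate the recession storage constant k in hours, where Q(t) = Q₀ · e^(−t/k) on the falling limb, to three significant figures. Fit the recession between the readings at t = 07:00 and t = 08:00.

On the falling limb, Q drops from 252 to 143 m³/s between t = 07:00 and t = 08:00 (Δt = 1 h).
k = −Δt / ln(Q₂/Q₁) = −1 / ln(143/252) = 1.76 h.

k ≈ 1.76 h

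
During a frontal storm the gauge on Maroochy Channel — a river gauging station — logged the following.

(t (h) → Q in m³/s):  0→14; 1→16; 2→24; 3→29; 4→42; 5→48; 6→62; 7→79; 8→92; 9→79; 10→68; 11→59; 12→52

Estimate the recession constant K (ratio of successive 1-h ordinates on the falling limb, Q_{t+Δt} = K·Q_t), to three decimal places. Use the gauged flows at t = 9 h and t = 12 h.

K ≈ 0.870

Using the recession-limb readings at t = 9 h and t = 12 h: Q falls from 79 to 52 m³/s over 3 intervals.
K = (Q₂/Q₁)^(1/3) = (52/79)^(1/3) = 0.870.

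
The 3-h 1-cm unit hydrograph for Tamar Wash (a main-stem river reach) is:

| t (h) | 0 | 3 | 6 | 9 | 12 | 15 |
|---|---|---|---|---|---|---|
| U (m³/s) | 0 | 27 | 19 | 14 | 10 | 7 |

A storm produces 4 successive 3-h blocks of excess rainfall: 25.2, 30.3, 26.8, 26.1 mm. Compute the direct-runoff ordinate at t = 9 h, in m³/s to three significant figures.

By discrete convolution, Q_j = Σ (P_i / 10 mm) · U_{j−i}.
At t = 9 h (j=3): Q = (25.2/10)·14 + (30.3/10)·19 + (26.8/10)·27 + (26.1/10)·0 = 165 m³/s.

Q ≈ 165 m³/s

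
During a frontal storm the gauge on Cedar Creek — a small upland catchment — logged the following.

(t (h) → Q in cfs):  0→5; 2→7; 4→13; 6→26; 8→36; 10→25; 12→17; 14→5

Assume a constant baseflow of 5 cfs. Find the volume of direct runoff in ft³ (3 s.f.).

Direct-runoff ordinates (Q − Q_b): 0.0, 2.0, 8.0, 21.0, 31.0, 20.0, 12.0, 0.0 cfs.
ΣQ_DR = 94.00 cfs.
With Δt = 2 h = 7200 s, V = ΣQ_DR · Δt = 94.00 × 7200 = 6.77 × 10^5 ft³.

V ≈ 6.77 × 10^5 ft³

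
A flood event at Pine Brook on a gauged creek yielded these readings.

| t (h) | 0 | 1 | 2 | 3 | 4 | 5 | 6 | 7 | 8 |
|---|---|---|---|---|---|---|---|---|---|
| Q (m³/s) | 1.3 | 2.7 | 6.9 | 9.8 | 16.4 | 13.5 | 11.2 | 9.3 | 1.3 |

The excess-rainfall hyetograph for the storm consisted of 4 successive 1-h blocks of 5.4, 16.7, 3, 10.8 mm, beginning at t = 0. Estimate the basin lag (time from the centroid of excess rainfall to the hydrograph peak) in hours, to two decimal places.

Centroid of excess rainfall: t_c = Σ P_i·t̄_i / ΣP_i = 2.0348 h (block centres at 0.5, 1.5, 2.5, 3.5 h).
Hydrograph peak occurs at t = 4 h, so basin lag t_L = 4 − 2.0348 = 1.97 h.

t_L ≈ 1.97 h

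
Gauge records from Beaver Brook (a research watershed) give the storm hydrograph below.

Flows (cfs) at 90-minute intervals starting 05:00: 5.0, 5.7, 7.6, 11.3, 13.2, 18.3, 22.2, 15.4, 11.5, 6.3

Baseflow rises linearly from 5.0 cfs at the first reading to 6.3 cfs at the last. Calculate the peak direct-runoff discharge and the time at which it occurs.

Subtracting baseflow gives direct-runoff ordinates: 0.00, 0.56, 2.31, 5.87, 7.62, 12.58, 16.33, 9.39, 5.34, 0.00 cfs.
The maximum is 16.33 cfs, occurring at the reading for t = 14:00.

Q_p = 16.33 cfs at t = 14:00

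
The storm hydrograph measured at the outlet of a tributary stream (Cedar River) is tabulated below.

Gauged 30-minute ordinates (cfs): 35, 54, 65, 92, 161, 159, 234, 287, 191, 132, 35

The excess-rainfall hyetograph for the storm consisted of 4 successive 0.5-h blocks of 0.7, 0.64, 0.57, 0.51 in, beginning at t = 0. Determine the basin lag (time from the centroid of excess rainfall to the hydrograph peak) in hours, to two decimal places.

Centroid of excess rainfall: t_c = Σ P_i·t̄_i / ΣP_i = 0.9339 h (block centres at 0.25, 0.75, 1.25, 1.75 h).
Hydrograph peak occurs at t = 3.5 h, so basin lag t_L = 3.5 − 0.9339 = 2.57 h.

t_L ≈ 2.57 h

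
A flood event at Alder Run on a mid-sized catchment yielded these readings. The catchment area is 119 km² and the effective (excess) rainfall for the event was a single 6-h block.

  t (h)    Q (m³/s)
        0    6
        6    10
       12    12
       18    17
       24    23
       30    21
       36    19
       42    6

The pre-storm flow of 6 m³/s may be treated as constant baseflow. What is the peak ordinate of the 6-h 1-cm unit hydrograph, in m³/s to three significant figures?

Direct runoff: 0.0, 4.0, 6.0, 11.0, 17.0, 15.0, 13.0, 0.0 m³/s; ΣQ_DR = 66.00 m³/s, peak = 17.0 m³/s.
Runoff depth d = ΣQ_DR·Δt / A = 66.00 × 21600 / (119 km²) = 11.98 mm.
The 1-cm UH is the DRH scaled by (10 mm)/d, so U_p = 17.0 × 10/11.98 = 14.2 m³/s.

U_p ≈ 14.2 m³/s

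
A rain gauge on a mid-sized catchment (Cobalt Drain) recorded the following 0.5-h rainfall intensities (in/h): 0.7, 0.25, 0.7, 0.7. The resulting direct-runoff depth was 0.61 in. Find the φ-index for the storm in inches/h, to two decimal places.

Only the 3 blocks with intensity above φ contribute runoff: 0.7, 0.7, 0.7 in/h.
Σ(I−φ)·Δt = d  ⇒  (0.7+0.7+0.7 − 3φ)·0.5 = 0.61
φ = (2.100 − 0.61/0.5) / 3 = 0.29 in/h.

φ ≈ 0.29 in/h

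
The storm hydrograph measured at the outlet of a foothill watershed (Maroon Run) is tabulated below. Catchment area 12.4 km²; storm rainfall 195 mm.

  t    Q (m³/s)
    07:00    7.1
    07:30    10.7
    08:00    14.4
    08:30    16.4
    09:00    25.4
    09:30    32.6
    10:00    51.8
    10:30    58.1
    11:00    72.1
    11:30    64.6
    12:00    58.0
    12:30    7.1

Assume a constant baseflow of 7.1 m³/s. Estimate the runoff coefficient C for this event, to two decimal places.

ΣQ_DR = 333.1 m³/s; V = ΣQ_DR·Δt = 5.996 × 10^5 m³.
Runoff depth d = V / A = 48.35 mm.
C = d / P = 48.35 / 195 = 0.25.

C ≈ 0.25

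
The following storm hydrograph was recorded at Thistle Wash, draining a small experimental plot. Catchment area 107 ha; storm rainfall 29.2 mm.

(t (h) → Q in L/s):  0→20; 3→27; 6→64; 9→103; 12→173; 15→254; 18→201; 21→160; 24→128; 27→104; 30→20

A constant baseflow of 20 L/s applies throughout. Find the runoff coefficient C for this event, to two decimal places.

ΣQ_DR = 1034 L/s; V = ΣQ_DR·Δt = 1.117 × 10^7 L.
Runoff depth d = V / A = 10.44 mm.
C = d / P = 10.44 / 29.2 = 0.36.

C ≈ 0.36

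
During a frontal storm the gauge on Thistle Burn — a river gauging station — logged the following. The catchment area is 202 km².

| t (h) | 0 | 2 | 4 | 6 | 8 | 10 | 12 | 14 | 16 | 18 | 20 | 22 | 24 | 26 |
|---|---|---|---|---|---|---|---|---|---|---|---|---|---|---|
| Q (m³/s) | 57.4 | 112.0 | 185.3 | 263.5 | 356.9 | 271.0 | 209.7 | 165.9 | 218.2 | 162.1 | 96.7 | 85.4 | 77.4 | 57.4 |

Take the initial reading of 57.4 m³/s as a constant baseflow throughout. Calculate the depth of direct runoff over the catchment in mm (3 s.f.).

d ≈ 54.0 mm

Direct runoff: 0.0, 54.6, 127.9, 206.1, 299.5, 213.6, 152.3, 108.5, 160.8, 104.7, 39.3, 28.0, 20.0, 0.0 m³/s; ΣQ_DR = 1515 m³/s.
V = ΣQ_DR · Δt = 1515 × 7200 s = 1.091 × 10^7 m³.
Over A = 202 km², depth = V / A = 54.0 mm.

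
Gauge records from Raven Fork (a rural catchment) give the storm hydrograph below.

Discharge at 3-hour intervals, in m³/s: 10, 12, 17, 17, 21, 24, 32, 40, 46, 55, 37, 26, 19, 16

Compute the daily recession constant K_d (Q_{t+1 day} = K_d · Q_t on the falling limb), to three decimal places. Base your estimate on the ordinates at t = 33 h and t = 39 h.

Between t = 33 h and t = 39 h the flow falls from 26 to 16 m³/s over 2×3 h = 6 h.
Per-interval ratio K = (16/26)^(1/2) = 0.7845; K_d = K^(24/3) = 0.143.

K_d ≈ 0.143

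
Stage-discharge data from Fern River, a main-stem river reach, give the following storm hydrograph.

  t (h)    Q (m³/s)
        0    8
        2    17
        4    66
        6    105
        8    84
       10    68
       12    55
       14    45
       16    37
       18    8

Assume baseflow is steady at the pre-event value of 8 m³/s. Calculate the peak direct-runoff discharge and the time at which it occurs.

Q_p = 97.0 m³/s at t = 6 h

Subtracting baseflow gives direct-runoff ordinates: 0.0, 9.0, 58.0, 97.0, 76.0, 60.0, 47.0, 37.0, 29.0, 0.0 m³/s.
The maximum is 97.0 m³/s, occurring at the reading for t = 6 h.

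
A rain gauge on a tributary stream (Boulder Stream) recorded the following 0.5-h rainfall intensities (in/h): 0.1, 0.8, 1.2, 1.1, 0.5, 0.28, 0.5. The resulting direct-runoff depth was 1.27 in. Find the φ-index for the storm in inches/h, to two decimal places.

φ ≈ 0.31 in/h

Only the 5 blocks with intensity above φ contribute runoff: 0.8, 1.2, 1.1, 0.5, 0.5 in/h.
Σ(I−φ)·Δt = d  ⇒  (0.8+1.2+1.1+0.5+0.5 − 5φ)·0.5 = 1.27
φ = (4.100 − 1.27/0.5) / 5 = 0.31 in/h.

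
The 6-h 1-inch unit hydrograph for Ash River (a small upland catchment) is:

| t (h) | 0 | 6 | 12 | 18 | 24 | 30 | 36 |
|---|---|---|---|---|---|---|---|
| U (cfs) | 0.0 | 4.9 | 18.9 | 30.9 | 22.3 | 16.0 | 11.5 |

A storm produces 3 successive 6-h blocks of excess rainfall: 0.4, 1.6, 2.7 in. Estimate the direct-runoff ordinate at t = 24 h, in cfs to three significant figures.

Q ≈ 109 cfs

By discrete convolution, Q_j = Σ (P_i / 1 in) · U_{j−i}.
At t = 24 h (j=4): Q = (0.4/1)·22.3 + (1.6/1)·30.9 + (2.7/1)·18.9 = 109 cfs.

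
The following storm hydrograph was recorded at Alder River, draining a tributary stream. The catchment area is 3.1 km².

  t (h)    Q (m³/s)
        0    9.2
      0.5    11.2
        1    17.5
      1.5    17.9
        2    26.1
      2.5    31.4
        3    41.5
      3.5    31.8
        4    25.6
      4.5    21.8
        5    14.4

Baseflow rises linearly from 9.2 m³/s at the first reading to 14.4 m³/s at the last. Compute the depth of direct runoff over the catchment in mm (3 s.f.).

Direct runoff: 0.00, 1.48, 7.26, 7.14, 14.82, 19.60, 29.18, 18.96, 12.24, 7.92, 0.00 m³/s; ΣQ_DR = 118.6 m³/s.
V = ΣQ_DR · Δt = 118.6 × 1800 s = 2.135 × 10^5 m³.
Over A = 3.1 km², depth = V / A = 68.9 mm.

d ≈ 68.9 mm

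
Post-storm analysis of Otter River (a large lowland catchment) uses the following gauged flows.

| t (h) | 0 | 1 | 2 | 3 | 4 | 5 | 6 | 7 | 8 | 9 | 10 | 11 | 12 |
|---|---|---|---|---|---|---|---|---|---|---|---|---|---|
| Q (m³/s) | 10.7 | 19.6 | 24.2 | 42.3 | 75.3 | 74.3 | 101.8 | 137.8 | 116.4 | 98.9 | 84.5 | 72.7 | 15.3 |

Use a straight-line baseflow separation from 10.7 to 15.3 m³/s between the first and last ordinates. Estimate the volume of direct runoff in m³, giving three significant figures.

V ≈ 2.54 × 10^6 m³

Direct-runoff ordinates (Q − Q_b): 0.00, 8.52, 12.73, 30.45, 63.07, 61.68, 88.80, 124.42, 102.63, 84.75, 69.97, 57.78, 0.00 m³/s.
ΣQ_DR = 704.8 m³/s.
With Δt = 1 h = 3600 s, V = ΣQ_DR · Δt = 704.8 × 3600 = 2.54 × 10^6 m³.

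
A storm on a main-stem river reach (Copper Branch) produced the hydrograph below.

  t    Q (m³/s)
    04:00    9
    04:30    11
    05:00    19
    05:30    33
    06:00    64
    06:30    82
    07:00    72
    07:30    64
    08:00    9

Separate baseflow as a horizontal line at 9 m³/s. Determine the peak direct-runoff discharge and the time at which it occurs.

Subtracting baseflow gives direct-runoff ordinates: 0.0, 2.0, 10.0, 24.0, 55.0, 73.0, 63.0, 55.0, 0.0 m³/s.
The maximum is 73.0 m³/s, occurring at the reading for t = 06:30.

Q_p = 73.0 m³/s at t = 06:30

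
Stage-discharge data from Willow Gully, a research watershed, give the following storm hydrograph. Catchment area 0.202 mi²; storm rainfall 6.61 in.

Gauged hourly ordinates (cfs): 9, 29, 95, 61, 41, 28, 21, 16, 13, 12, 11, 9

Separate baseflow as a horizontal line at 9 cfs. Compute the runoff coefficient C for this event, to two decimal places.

C ≈ 0.28

ΣQ_DR = 237.0 cfs; V = ΣQ_DR·Δt = 8.532 × 10^5 ft³.
Runoff depth d = V / A = 1.818 in.
C = d / P = 1.818 / 6.61 = 0.28.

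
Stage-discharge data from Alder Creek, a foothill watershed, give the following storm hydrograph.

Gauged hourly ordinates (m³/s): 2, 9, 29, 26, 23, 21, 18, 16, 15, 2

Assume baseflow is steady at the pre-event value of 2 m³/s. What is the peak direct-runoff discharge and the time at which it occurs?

Subtracting baseflow gives direct-runoff ordinates: 0.0, 7.0, 27.0, 24.0, 21.0, 19.0, 16.0, 14.0, 13.0, 0.0 m³/s.
The maximum is 27.0 m³/s, occurring at the reading for t = 2 h.

Q_p = 27.0 m³/s at t = 2 h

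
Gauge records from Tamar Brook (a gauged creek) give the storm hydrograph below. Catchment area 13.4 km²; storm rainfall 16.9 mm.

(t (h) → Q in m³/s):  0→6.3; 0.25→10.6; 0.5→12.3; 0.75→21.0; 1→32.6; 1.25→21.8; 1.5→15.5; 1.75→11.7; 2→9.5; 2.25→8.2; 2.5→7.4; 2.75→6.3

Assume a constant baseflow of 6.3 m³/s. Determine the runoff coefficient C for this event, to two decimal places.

ΣQ_DR = 87.60 m³/s; V = ΣQ_DR·Δt = 78840 m³.
Runoff depth d = V / A = 5.884 mm.
C = d / P = 5.884 / 16.9 = 0.35.

C ≈ 0.35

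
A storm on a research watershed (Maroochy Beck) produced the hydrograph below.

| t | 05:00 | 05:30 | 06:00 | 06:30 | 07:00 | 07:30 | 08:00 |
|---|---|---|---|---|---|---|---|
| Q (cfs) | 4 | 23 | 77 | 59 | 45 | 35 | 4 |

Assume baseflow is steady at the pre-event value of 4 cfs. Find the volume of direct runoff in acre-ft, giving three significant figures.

V ≈ 9.05 acre-ft

Direct-runoff ordinates (Q − Q_b): 0.0, 19.0, 73.0, 55.0, 41.0, 31.0, 0.0 cfs.
ΣQ_DR = 219.0 cfs.
With Δt = 0.5 h = 1800 s, V = ΣQ_DR · Δt = 219.0 × 1800 = 3.94 × 10^5 ft³ = 9.05 acre-ft.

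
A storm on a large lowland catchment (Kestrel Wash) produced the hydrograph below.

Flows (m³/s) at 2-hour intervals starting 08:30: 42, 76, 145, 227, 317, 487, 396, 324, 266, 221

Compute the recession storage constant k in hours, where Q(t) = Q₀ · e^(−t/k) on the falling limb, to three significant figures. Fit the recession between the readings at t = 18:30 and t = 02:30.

On the falling limb, Q drops from 487 to 221 m³/s between t = 18:30 and t = 02:30 (Δt = 8 h).
k = −Δt / ln(Q₂/Q₁) = −8 / ln(221/487) = 10.1 h.

k ≈ 10.1 h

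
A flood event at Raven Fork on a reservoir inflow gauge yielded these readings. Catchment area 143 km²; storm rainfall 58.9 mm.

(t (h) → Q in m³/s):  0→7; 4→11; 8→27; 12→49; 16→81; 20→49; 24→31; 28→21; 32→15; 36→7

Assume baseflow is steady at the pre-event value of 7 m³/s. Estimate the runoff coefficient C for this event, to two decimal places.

C ≈ 0.39

ΣQ_DR = 228.0 m³/s; V = ΣQ_DR·Δt = 3.283 × 10^6 m³.
Runoff depth d = V / A = 22.96 mm.
C = d / P = 22.96 / 58.9 = 0.39.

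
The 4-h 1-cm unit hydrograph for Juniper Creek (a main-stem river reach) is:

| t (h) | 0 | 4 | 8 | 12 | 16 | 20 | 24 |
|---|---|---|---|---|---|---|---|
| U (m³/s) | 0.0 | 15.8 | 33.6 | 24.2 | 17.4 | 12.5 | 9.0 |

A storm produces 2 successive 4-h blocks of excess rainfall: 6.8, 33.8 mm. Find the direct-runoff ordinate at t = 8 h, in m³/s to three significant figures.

Q ≈ 76.3 m³/s

By discrete convolution, Q_j = Σ (P_i / 10 mm) · U_{j−i}.
At t = 8 h (j=2): Q = (6.8/10)·33.6 + (33.8/10)·15.8 = 76.3 m³/s.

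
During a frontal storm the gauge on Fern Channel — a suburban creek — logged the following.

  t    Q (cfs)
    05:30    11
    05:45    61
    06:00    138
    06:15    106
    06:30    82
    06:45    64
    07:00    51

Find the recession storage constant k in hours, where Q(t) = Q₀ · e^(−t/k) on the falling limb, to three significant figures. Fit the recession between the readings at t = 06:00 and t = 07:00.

On the falling limb, Q drops from 138 to 51 cfs between t = 06:00 and t = 07:00 (Δt = 1 h).
k = −Δt / ln(Q₂/Q₁) = −1 / ln(51/138) = 1.00 h.

k ≈ 1.00 h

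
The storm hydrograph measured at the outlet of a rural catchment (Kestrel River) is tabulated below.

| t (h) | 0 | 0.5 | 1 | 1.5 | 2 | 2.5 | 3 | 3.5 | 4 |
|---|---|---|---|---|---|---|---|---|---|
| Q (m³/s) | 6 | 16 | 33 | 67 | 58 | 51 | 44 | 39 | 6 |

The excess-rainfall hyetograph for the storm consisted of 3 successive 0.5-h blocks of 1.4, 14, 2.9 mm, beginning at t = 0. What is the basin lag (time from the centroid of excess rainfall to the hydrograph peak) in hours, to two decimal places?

Centroid of excess rainfall: t_c = Σ P_i·t̄_i / ΣP_i = 0.7910 h (block centres at 0.25, 0.75, 1.25 h).
Hydrograph peak occurs at t = 1.5 h, so basin lag t_L = 1.5 − 0.7910 = 0.71 h.

t_L ≈ 0.71 h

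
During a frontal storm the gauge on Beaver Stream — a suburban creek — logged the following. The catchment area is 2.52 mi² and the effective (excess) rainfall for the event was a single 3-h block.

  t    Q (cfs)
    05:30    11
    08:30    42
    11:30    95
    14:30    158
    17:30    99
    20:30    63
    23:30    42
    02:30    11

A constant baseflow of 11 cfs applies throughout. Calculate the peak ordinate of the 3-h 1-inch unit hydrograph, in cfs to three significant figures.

U_p ≈ 184 cfs

Direct runoff: 0.0, 31.0, 84.0, 147.0, 88.0, 52.0, 31.0, 0.0 cfs; ΣQ_DR = 433.0 cfs, peak = 147.0 cfs.
Runoff depth d = ΣQ_DR·Δt / A = 433.0 × 10800 / (2.52 mi²) = 0.7988 in.
The 1-inch UH is the DRH scaled by (1 in)/d, so U_p = 147.0 × 1/0.7988 = 184 cfs.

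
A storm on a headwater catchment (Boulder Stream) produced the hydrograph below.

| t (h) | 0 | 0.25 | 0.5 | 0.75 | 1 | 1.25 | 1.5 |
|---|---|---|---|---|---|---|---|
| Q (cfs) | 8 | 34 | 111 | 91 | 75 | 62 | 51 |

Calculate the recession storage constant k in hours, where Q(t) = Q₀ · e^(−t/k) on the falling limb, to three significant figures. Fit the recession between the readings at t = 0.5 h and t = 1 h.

On the falling limb, Q drops from 111 to 75 cfs between t = 0.5 h and t = 1 h (Δt = 0.5 h).
k = −Δt / ln(Q₂/Q₁) = −0.5 / ln(75/111) = 1.28 h.

k ≈ 1.28 h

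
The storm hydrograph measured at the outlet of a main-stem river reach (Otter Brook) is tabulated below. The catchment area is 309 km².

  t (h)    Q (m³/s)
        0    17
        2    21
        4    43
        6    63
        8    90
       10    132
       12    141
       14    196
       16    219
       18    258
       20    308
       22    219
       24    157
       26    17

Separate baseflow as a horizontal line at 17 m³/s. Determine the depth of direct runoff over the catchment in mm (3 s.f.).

Direct runoff: 0.0, 4.0, 26.0, 46.0, 73.0, 115.0, 124.0, 179.0, 202.0, 241.0, 291.0, 202.0, 140.0, 0.0 m³/s; ΣQ_DR = 1643 m³/s.
V = ΣQ_DR · Δt = 1643 × 7200 s = 1.183 × 10^7 m³.
Over A = 309 km², depth = V / A = 38.3 mm.

d ≈ 38.3 mm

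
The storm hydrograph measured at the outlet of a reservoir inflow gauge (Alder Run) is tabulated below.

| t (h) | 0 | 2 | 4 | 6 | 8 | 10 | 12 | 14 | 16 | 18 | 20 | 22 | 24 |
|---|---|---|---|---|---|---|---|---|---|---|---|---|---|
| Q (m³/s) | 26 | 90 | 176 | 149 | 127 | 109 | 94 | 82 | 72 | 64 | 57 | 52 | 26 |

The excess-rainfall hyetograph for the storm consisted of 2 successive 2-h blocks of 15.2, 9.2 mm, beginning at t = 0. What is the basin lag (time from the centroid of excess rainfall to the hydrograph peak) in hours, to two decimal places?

Centroid of excess rainfall: t_c = Σ P_i·t̄_i / ΣP_i = 1.7541 h (block centres at 1, 3 h).
Hydrograph peak occurs at t = 4 h, so basin lag t_L = 4 − 1.7541 = 2.25 h.

t_L ≈ 2.25 h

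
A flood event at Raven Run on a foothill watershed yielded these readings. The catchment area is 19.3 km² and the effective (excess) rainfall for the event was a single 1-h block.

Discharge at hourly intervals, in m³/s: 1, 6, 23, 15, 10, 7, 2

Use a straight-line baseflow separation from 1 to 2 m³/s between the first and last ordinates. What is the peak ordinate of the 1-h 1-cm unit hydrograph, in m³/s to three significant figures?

Direct runoff: 0.00, 4.83, 21.67, 13.50, 8.33, 5.17, 0.00 m³/s; ΣQ_DR = 53.50 m³/s, peak = 21.67 m³/s.
Runoff depth d = ΣQ_DR·Δt / A = 53.50 × 3600 / (19.3 km²) = 9.979 mm.
The 1-cm UH is the DRH scaled by (10 mm)/d, so U_p = 21.67 × 10/9.979 = 21.7 m³/s.

U_p ≈ 21.7 m³/s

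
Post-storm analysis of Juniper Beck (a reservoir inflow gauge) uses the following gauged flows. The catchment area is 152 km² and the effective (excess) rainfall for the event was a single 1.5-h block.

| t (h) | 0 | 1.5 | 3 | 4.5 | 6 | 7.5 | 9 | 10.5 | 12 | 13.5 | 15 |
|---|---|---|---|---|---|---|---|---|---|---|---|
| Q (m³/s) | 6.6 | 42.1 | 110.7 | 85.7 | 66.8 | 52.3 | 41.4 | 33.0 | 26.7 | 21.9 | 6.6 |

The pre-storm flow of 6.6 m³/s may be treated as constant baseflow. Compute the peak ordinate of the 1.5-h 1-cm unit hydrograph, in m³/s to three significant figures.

Direct runoff: 0.0, 35.5, 104.1, 79.1, 60.2, 45.7, 34.8, 26.4, 20.1, 15.3, 0.0 m³/s; ΣQ_DR = 421.2 m³/s, peak = 104.1 m³/s.
Runoff depth d = ΣQ_DR·Δt / A = 421.2 × 5400 / (152 km²) = 14.96 mm.
The 1-cm UH is the DRH scaled by (10 mm)/d, so U_p = 104.1 × 10/14.96 = 69.6 m³/s.

U_p ≈ 69.6 m³/s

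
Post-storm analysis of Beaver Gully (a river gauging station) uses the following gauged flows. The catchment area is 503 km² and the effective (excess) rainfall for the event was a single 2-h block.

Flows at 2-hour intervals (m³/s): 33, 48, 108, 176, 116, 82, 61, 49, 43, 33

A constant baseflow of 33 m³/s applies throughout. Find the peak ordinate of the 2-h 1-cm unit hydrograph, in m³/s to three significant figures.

U_p ≈ 238 m³/s

Direct runoff: 0.0, 15.0, 75.0, 143.0, 83.0, 49.0, 28.0, 16.0, 10.0, 0.0 m³/s; ΣQ_DR = 419.0 m³/s, peak = 143.0 m³/s.
Runoff depth d = ΣQ_DR·Δt / A = 419.0 × 7200 / (503 km²) = 5.998 mm.
The 1-cm UH is the DRH scaled by (10 mm)/d, so U_p = 143.0 × 10/5.998 = 238 m³/s.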